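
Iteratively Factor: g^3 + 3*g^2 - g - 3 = (g - 1)*(g^2 + 4*g + 3) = (g - 1)*(g + 3)*(g + 1)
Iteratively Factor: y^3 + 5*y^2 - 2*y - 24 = (y + 3)*(y^2 + 2*y - 8) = (y - 2)*(y + 3)*(y + 4)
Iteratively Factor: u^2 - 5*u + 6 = (u - 3)*(u - 2)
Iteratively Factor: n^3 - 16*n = (n - 4)*(n^2 + 4*n) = (n - 4)*(n + 4)*(n)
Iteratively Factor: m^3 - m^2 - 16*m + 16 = (m - 4)*(m^2 + 3*m - 4) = (m - 4)*(m + 4)*(m - 1)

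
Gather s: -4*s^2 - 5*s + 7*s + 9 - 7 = -4*s^2 + 2*s + 2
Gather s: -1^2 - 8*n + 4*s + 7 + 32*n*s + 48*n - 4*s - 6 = 32*n*s + 40*n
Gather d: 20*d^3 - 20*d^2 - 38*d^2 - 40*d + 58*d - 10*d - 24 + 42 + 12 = 20*d^3 - 58*d^2 + 8*d + 30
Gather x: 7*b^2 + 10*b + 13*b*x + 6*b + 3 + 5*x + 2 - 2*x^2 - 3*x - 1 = 7*b^2 + 16*b - 2*x^2 + x*(13*b + 2) + 4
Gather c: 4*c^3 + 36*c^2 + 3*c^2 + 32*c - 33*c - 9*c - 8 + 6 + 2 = 4*c^3 + 39*c^2 - 10*c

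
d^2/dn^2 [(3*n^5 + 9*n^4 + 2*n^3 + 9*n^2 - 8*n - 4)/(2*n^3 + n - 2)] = 2*(12*n^9 + 18*n^7 - 6*n^6 + 18*n^5 - 165*n^4 + 246*n^3 - 12*n^2 - 24*n + 16)/(8*n^9 + 12*n^7 - 24*n^6 + 6*n^5 - 24*n^4 + 25*n^3 - 6*n^2 + 12*n - 8)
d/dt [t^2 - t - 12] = 2*t - 1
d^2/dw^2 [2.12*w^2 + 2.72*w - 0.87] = 4.24000000000000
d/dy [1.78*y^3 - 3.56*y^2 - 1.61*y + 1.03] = 5.34*y^2 - 7.12*y - 1.61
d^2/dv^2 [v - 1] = 0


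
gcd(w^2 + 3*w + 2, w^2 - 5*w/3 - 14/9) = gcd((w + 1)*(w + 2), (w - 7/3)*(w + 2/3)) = 1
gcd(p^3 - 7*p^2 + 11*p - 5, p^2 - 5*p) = p - 5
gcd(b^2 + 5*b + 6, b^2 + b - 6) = b + 3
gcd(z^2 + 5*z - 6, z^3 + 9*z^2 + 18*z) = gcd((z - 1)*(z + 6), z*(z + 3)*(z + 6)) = z + 6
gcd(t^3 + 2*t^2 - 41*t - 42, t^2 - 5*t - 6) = t^2 - 5*t - 6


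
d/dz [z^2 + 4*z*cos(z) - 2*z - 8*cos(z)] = -4*z*sin(z) + 2*z + 8*sin(z) + 4*cos(z) - 2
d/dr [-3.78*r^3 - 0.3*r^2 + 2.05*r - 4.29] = -11.34*r^2 - 0.6*r + 2.05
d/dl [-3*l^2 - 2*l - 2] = -6*l - 2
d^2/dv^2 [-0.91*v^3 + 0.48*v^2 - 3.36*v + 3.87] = 0.96 - 5.46*v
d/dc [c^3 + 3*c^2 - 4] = 3*c*(c + 2)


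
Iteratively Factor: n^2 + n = (n + 1)*(n)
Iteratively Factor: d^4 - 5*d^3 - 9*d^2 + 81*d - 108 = (d - 3)*(d^3 - 2*d^2 - 15*d + 36) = (d - 3)^2*(d^2 + d - 12) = (d - 3)^3*(d + 4)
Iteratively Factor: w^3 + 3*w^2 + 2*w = (w + 2)*(w^2 + w) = w*(w + 2)*(w + 1)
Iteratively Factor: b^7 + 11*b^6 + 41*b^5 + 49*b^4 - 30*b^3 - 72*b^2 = (b - 1)*(b^6 + 12*b^5 + 53*b^4 + 102*b^3 + 72*b^2) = (b - 1)*(b + 3)*(b^5 + 9*b^4 + 26*b^3 + 24*b^2) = (b - 1)*(b + 3)^2*(b^4 + 6*b^3 + 8*b^2) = (b - 1)*(b + 2)*(b + 3)^2*(b^3 + 4*b^2) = b*(b - 1)*(b + 2)*(b + 3)^2*(b^2 + 4*b) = b*(b - 1)*(b + 2)*(b + 3)^2*(b + 4)*(b)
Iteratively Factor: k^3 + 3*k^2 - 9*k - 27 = (k + 3)*(k^2 - 9) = (k - 3)*(k + 3)*(k + 3)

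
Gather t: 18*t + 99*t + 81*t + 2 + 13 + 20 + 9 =198*t + 44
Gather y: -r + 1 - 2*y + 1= -r - 2*y + 2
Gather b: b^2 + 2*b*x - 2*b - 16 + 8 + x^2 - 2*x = b^2 + b*(2*x - 2) + x^2 - 2*x - 8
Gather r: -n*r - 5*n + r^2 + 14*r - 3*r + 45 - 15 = -5*n + r^2 + r*(11 - n) + 30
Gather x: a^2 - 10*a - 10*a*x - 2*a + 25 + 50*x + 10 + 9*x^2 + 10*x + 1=a^2 - 12*a + 9*x^2 + x*(60 - 10*a) + 36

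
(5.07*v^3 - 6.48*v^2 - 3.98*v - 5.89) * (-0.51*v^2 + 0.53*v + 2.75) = -2.5857*v^5 + 5.9919*v^4 + 12.5379*v^3 - 16.9255*v^2 - 14.0667*v - 16.1975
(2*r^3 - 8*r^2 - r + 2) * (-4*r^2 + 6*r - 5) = -8*r^5 + 44*r^4 - 54*r^3 + 26*r^2 + 17*r - 10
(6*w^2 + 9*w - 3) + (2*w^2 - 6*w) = 8*w^2 + 3*w - 3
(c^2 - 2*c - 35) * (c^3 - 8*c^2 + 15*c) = c^5 - 10*c^4 - 4*c^3 + 250*c^2 - 525*c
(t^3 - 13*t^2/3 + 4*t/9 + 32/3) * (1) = t^3 - 13*t^2/3 + 4*t/9 + 32/3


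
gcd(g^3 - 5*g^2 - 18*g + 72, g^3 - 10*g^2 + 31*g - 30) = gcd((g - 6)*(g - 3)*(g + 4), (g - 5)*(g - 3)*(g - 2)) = g - 3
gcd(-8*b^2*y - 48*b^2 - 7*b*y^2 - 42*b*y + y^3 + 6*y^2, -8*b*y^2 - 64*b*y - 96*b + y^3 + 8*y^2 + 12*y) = -8*b*y - 48*b + y^2 + 6*y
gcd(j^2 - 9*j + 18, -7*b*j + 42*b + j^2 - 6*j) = j - 6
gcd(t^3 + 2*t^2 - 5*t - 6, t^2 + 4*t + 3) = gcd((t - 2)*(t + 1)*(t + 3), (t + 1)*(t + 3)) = t^2 + 4*t + 3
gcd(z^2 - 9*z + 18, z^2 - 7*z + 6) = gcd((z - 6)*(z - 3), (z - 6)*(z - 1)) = z - 6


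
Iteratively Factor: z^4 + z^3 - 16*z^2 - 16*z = (z - 4)*(z^3 + 5*z^2 + 4*z) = (z - 4)*(z + 1)*(z^2 + 4*z) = z*(z - 4)*(z + 1)*(z + 4)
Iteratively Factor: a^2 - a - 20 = (a + 4)*(a - 5)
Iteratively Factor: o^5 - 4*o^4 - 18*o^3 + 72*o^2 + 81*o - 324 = (o + 3)*(o^4 - 7*o^3 + 3*o^2 + 63*o - 108) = (o - 3)*(o + 3)*(o^3 - 4*o^2 - 9*o + 36) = (o - 4)*(o - 3)*(o + 3)*(o^2 - 9) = (o - 4)*(o - 3)*(o + 3)^2*(o - 3)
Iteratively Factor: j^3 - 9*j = (j + 3)*(j^2 - 3*j) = j*(j + 3)*(j - 3)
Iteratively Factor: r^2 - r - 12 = (r + 3)*(r - 4)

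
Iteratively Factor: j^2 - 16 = (j + 4)*(j - 4)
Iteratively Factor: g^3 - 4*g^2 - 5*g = (g)*(g^2 - 4*g - 5) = g*(g - 5)*(g + 1)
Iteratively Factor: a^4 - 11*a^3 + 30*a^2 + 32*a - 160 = (a - 4)*(a^3 - 7*a^2 + 2*a + 40) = (a - 4)*(a + 2)*(a^2 - 9*a + 20) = (a - 4)^2*(a + 2)*(a - 5)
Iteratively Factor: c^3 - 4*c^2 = (c)*(c^2 - 4*c) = c^2*(c - 4)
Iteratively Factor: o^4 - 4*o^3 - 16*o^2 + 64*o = (o - 4)*(o^3 - 16*o) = (o - 4)*(o + 4)*(o^2 - 4*o) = o*(o - 4)*(o + 4)*(o - 4)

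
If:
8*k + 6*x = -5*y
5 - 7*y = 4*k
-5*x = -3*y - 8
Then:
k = -551/108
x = 34/9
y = 98/27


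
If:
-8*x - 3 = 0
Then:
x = -3/8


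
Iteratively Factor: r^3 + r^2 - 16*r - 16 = (r + 4)*(r^2 - 3*r - 4) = (r + 1)*(r + 4)*(r - 4)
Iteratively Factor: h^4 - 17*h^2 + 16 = (h + 1)*(h^3 - h^2 - 16*h + 16) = (h - 1)*(h + 1)*(h^2 - 16) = (h - 1)*(h + 1)*(h + 4)*(h - 4)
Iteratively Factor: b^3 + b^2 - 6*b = (b - 2)*(b^2 + 3*b) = (b - 2)*(b + 3)*(b)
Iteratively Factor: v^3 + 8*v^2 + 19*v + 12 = (v + 4)*(v^2 + 4*v + 3) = (v + 3)*(v + 4)*(v + 1)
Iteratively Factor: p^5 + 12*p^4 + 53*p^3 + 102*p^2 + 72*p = (p + 3)*(p^4 + 9*p^3 + 26*p^2 + 24*p) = p*(p + 3)*(p^3 + 9*p^2 + 26*p + 24) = p*(p + 2)*(p + 3)*(p^2 + 7*p + 12) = p*(p + 2)*(p + 3)*(p + 4)*(p + 3)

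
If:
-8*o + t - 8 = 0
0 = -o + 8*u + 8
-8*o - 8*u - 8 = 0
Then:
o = 0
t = 8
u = -1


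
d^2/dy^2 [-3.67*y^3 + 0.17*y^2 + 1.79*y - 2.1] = 0.34 - 22.02*y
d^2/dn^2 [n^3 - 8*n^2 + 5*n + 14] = 6*n - 16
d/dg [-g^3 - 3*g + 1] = -3*g^2 - 3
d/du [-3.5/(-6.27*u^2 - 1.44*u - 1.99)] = (-43.89*u - 5.04)/(6.27*u^2 + 1.44*u + 1.99)^2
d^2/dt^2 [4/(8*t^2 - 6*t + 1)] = 32*(-16*t^2 + 12*t + (8*t - 3)^2 - 2)/(8*t^2 - 6*t + 1)^3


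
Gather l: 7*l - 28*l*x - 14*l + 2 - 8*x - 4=l*(-28*x - 7) - 8*x - 2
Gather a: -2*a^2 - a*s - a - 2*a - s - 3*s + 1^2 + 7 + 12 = -2*a^2 + a*(-s - 3) - 4*s + 20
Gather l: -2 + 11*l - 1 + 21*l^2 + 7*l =21*l^2 + 18*l - 3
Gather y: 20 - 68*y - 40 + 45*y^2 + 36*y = 45*y^2 - 32*y - 20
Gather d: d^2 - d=d^2 - d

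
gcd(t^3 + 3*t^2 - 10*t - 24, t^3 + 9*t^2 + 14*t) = t + 2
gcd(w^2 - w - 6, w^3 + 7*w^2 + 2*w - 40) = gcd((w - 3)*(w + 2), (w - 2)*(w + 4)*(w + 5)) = 1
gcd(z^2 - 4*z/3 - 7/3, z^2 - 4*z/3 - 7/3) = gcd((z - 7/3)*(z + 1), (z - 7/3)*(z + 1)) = z^2 - 4*z/3 - 7/3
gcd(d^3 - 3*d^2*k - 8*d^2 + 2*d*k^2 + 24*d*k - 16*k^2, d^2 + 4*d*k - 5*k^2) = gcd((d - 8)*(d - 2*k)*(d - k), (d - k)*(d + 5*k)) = d - k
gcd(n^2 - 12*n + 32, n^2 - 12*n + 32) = n^2 - 12*n + 32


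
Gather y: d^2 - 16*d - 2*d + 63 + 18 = d^2 - 18*d + 81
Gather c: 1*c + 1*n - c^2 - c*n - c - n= -c^2 - c*n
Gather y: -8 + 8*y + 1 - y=7*y - 7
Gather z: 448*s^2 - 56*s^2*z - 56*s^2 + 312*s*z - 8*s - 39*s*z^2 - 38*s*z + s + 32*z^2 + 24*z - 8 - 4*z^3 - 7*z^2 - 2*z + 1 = 392*s^2 - 7*s - 4*z^3 + z^2*(25 - 39*s) + z*(-56*s^2 + 274*s + 22) - 7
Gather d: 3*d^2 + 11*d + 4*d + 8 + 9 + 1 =3*d^2 + 15*d + 18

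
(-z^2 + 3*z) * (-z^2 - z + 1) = z^4 - 2*z^3 - 4*z^2 + 3*z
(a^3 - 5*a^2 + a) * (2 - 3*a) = -3*a^4 + 17*a^3 - 13*a^2 + 2*a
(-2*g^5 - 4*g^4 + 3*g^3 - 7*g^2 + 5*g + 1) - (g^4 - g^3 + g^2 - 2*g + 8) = -2*g^5 - 5*g^4 + 4*g^3 - 8*g^2 + 7*g - 7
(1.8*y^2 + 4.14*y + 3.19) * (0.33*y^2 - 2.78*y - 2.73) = 0.594*y^4 - 3.6378*y^3 - 15.3705*y^2 - 20.1704*y - 8.7087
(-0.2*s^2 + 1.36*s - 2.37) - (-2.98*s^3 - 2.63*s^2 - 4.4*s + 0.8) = 2.98*s^3 + 2.43*s^2 + 5.76*s - 3.17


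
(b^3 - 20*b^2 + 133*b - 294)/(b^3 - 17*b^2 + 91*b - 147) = (b - 6)/(b - 3)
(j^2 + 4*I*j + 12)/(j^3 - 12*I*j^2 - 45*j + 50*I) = (j + 6*I)/(j^2 - 10*I*j - 25)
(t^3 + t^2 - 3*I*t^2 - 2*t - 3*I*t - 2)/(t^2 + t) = t - 3*I - 2/t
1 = 1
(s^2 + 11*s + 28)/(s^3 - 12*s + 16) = (s + 7)/(s^2 - 4*s + 4)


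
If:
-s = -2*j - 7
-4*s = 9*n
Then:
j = s/2 - 7/2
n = -4*s/9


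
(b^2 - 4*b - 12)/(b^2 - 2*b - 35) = (-b^2 + 4*b + 12)/(-b^2 + 2*b + 35)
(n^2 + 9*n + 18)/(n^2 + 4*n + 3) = (n + 6)/(n + 1)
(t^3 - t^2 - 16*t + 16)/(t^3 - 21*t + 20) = (t + 4)/(t + 5)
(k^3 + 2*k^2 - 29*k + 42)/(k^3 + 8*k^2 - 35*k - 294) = (k^2 - 5*k + 6)/(k^2 + k - 42)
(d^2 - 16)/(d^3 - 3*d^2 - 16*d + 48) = 1/(d - 3)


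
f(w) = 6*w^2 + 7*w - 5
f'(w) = 12*w + 7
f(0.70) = 2.84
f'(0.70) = 15.40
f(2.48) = 49.26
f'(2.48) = 36.76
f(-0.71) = -6.95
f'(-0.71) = -1.52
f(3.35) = 85.78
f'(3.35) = 47.20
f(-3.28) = 36.59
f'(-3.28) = -32.36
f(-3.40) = 40.56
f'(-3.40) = -33.80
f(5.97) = 250.64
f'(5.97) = 78.64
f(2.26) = 41.47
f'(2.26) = 34.12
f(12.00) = 943.00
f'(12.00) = 151.00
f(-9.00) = 418.00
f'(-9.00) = -101.00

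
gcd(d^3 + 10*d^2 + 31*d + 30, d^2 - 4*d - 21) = d + 3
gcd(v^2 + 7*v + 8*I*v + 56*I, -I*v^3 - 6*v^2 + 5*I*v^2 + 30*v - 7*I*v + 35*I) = 1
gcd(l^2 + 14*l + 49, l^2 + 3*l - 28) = l + 7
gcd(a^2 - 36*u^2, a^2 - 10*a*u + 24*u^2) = -a + 6*u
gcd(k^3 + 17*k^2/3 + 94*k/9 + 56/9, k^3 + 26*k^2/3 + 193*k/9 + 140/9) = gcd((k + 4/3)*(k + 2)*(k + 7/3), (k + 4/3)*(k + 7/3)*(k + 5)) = k^2 + 11*k/3 + 28/9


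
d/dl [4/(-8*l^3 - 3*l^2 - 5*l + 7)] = 4*(24*l^2 + 6*l + 5)/(8*l^3 + 3*l^2 + 5*l - 7)^2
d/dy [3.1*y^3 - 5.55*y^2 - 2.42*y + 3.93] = 9.3*y^2 - 11.1*y - 2.42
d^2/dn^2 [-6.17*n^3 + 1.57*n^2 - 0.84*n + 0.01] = 3.14 - 37.02*n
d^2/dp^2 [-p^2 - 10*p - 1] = -2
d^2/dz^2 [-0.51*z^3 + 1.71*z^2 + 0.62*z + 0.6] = 3.42 - 3.06*z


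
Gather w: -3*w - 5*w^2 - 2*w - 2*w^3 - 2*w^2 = -2*w^3 - 7*w^2 - 5*w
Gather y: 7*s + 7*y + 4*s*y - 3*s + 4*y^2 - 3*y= 4*s + 4*y^2 + y*(4*s + 4)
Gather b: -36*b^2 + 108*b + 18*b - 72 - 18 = -36*b^2 + 126*b - 90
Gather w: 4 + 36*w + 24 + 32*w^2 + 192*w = 32*w^2 + 228*w + 28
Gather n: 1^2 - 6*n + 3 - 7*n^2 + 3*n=-7*n^2 - 3*n + 4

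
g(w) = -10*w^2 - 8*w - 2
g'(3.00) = -68.00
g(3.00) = -116.00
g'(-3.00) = 52.00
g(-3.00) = -68.00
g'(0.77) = -23.40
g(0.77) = -14.09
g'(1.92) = -46.40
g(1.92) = -54.22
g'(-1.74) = 26.80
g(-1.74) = -18.36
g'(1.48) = -37.60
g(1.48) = -35.74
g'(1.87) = -45.40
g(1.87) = -51.93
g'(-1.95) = 31.00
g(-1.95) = -24.42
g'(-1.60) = 24.00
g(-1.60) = -14.80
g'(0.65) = -21.00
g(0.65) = -11.42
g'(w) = -20*w - 8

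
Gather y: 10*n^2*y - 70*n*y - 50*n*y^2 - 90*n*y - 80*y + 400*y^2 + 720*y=y^2*(400 - 50*n) + y*(10*n^2 - 160*n + 640)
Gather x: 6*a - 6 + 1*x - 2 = 6*a + x - 8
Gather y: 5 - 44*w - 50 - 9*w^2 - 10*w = -9*w^2 - 54*w - 45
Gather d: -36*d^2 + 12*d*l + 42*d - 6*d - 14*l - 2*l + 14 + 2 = -36*d^2 + d*(12*l + 36) - 16*l + 16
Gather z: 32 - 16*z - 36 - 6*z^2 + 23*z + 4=-6*z^2 + 7*z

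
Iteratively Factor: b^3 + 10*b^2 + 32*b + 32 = (b + 4)*(b^2 + 6*b + 8) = (b + 2)*(b + 4)*(b + 4)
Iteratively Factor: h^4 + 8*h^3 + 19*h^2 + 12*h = (h)*(h^3 + 8*h^2 + 19*h + 12) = h*(h + 4)*(h^2 + 4*h + 3) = h*(h + 1)*(h + 4)*(h + 3)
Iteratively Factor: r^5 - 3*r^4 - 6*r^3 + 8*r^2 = (r - 1)*(r^4 - 2*r^3 - 8*r^2) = (r - 4)*(r - 1)*(r^3 + 2*r^2) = r*(r - 4)*(r - 1)*(r^2 + 2*r) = r^2*(r - 4)*(r - 1)*(r + 2)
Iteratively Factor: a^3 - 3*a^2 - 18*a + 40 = (a - 2)*(a^2 - a - 20) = (a - 2)*(a + 4)*(a - 5)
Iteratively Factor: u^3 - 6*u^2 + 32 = (u - 4)*(u^2 - 2*u - 8) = (u - 4)^2*(u + 2)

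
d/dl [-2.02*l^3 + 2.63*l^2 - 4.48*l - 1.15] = -6.06*l^2 + 5.26*l - 4.48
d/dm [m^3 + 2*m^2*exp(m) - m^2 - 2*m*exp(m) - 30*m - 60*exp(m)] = 2*m^2*exp(m) + 3*m^2 + 2*m*exp(m) - 2*m - 62*exp(m) - 30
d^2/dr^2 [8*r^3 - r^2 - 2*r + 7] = 48*r - 2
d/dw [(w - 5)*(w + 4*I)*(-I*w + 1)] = -3*I*w^2 + 10*w*(1 + I) - 25 + 4*I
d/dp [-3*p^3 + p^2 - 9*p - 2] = -9*p^2 + 2*p - 9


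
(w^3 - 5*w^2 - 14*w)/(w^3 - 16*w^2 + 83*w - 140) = w*(w + 2)/(w^2 - 9*w + 20)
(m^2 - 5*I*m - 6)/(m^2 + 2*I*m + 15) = (m - 2*I)/(m + 5*I)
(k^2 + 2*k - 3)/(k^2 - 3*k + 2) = (k + 3)/(k - 2)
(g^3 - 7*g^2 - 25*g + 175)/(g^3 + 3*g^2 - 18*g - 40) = (g^2 - 12*g + 35)/(g^2 - 2*g - 8)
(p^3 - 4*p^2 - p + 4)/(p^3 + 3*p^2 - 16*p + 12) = (p^2 - 3*p - 4)/(p^2 + 4*p - 12)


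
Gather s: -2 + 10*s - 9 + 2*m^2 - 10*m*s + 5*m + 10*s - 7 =2*m^2 + 5*m + s*(20 - 10*m) - 18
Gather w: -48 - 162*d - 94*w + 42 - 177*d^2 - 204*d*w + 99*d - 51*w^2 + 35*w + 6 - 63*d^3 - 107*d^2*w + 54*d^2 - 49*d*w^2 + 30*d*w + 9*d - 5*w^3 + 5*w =-63*d^3 - 123*d^2 - 54*d - 5*w^3 + w^2*(-49*d - 51) + w*(-107*d^2 - 174*d - 54)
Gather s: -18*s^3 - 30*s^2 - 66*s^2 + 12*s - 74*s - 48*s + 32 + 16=-18*s^3 - 96*s^2 - 110*s + 48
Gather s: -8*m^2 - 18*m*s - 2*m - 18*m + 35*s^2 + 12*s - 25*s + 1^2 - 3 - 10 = -8*m^2 - 20*m + 35*s^2 + s*(-18*m - 13) - 12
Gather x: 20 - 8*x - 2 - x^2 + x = -x^2 - 7*x + 18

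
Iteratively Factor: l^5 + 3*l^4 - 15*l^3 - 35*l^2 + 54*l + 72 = (l + 3)*(l^4 - 15*l^2 + 10*l + 24) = (l - 3)*(l + 3)*(l^3 + 3*l^2 - 6*l - 8) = (l - 3)*(l - 2)*(l + 3)*(l^2 + 5*l + 4) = (l - 3)*(l - 2)*(l + 3)*(l + 4)*(l + 1)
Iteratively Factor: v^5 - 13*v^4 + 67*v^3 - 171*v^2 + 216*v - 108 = (v - 3)*(v^4 - 10*v^3 + 37*v^2 - 60*v + 36) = (v - 3)^2*(v^3 - 7*v^2 + 16*v - 12) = (v - 3)^2*(v - 2)*(v^2 - 5*v + 6) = (v - 3)^3*(v - 2)*(v - 2)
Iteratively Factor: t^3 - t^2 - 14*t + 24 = (t + 4)*(t^2 - 5*t + 6) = (t - 3)*(t + 4)*(t - 2)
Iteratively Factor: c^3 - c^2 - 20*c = (c - 5)*(c^2 + 4*c) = c*(c - 5)*(c + 4)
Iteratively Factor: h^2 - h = (h)*(h - 1)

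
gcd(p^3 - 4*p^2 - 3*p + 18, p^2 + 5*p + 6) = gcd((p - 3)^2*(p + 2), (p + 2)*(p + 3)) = p + 2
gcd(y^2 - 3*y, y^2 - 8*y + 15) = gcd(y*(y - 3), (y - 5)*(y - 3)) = y - 3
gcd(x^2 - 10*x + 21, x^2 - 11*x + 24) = x - 3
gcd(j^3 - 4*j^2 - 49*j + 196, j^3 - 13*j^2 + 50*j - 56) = j^2 - 11*j + 28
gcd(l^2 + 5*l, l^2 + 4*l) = l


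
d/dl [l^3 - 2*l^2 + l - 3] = 3*l^2 - 4*l + 1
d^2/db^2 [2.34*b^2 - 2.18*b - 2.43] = 4.68000000000000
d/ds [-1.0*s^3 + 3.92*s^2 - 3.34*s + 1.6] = -3.0*s^2 + 7.84*s - 3.34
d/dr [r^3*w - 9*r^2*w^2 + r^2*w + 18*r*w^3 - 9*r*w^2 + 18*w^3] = w*(3*r^2 - 18*r*w + 2*r + 18*w^2 - 9*w)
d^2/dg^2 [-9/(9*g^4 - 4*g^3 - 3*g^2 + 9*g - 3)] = 54*((18*g^2 - 4*g - 1)*(-9*g^4 + 4*g^3 + 3*g^2 - 9*g + 3) + 3*(12*g^3 - 4*g^2 - 2*g + 3)^2)/(-9*g^4 + 4*g^3 + 3*g^2 - 9*g + 3)^3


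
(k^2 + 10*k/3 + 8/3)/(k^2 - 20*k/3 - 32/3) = (k + 2)/(k - 8)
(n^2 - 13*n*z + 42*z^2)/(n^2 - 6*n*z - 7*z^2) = (n - 6*z)/(n + z)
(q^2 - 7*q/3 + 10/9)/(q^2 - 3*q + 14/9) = (3*q - 5)/(3*q - 7)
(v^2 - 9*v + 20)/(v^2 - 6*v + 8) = (v - 5)/(v - 2)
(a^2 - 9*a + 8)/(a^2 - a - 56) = (a - 1)/(a + 7)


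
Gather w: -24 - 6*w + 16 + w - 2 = -5*w - 10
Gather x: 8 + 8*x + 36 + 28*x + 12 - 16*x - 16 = 20*x + 40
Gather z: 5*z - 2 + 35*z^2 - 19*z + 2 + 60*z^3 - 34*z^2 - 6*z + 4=60*z^3 + z^2 - 20*z + 4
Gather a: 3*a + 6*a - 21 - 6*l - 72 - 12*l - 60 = 9*a - 18*l - 153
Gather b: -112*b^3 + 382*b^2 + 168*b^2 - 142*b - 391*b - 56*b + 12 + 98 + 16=-112*b^3 + 550*b^2 - 589*b + 126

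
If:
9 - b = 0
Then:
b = 9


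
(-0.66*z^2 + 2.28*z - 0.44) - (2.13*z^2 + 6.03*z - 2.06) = -2.79*z^2 - 3.75*z + 1.62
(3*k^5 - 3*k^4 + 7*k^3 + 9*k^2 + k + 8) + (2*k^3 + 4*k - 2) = 3*k^5 - 3*k^4 + 9*k^3 + 9*k^2 + 5*k + 6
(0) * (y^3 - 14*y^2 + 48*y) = 0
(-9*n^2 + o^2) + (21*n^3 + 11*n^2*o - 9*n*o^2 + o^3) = 21*n^3 + 11*n^2*o - 9*n^2 - 9*n*o^2 + o^3 + o^2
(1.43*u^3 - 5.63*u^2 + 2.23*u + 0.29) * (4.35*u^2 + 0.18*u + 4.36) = 6.2205*u^5 - 24.2331*u^4 + 14.9219*u^3 - 22.8839*u^2 + 9.775*u + 1.2644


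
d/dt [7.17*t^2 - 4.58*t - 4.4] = 14.34*t - 4.58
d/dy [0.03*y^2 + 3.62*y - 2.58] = 0.06*y + 3.62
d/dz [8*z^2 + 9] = 16*z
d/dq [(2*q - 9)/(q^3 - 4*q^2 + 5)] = (2*q^3 - 8*q^2 - q*(2*q - 9)*(3*q - 8) + 10)/(q^3 - 4*q^2 + 5)^2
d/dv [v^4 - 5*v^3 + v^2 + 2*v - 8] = 4*v^3 - 15*v^2 + 2*v + 2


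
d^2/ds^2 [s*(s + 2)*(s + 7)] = 6*s + 18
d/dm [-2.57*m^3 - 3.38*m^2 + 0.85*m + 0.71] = -7.71*m^2 - 6.76*m + 0.85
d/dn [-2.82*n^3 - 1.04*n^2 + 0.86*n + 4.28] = -8.46*n^2 - 2.08*n + 0.86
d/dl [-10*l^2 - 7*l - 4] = -20*l - 7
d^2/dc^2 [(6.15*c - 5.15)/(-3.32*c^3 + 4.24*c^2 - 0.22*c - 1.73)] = (-406.72656*c^5 + 1200.61824*c^4 - 1372.06888*c^3 + 1001.95488*c^2 - 476.96964*c + 80.73246)/(36.594368*c^9 - 140.204928*c^8 + 186.33168*c^7 - 37.600144*c^6 - 133.769904*c^5 + 100.269648*c^4 + 20.137468*c^3 - 37.818492*c^2 + 1.975314*c + 5.177717)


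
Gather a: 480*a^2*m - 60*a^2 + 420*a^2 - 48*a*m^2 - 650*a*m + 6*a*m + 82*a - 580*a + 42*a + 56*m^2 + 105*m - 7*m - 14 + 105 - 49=a^2*(480*m + 360) + a*(-48*m^2 - 644*m - 456) + 56*m^2 + 98*m + 42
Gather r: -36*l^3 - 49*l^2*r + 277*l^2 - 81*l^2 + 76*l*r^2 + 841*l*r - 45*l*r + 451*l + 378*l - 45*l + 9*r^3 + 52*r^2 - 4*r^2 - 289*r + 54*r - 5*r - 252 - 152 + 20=-36*l^3 + 196*l^2 + 784*l + 9*r^3 + r^2*(76*l + 48) + r*(-49*l^2 + 796*l - 240) - 384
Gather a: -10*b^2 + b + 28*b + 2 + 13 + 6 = -10*b^2 + 29*b + 21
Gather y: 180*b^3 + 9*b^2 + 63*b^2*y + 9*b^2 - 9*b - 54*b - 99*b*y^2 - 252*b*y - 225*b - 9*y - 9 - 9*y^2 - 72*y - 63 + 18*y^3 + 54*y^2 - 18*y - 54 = 180*b^3 + 18*b^2 - 288*b + 18*y^3 + y^2*(45 - 99*b) + y*(63*b^2 - 252*b - 99) - 126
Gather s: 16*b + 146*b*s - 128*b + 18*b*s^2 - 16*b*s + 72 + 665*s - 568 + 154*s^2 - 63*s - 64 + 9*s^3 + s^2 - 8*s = -112*b + 9*s^3 + s^2*(18*b + 155) + s*(130*b + 594) - 560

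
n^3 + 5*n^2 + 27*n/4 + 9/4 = (n + 1/2)*(n + 3/2)*(n + 3)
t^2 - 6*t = t*(t - 6)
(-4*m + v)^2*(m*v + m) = 16*m^3*v + 16*m^3 - 8*m^2*v^2 - 8*m^2*v + m*v^3 + m*v^2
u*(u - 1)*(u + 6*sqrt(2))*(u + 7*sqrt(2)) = u^4 - u^3 + 13*sqrt(2)*u^3 - 13*sqrt(2)*u^2 + 84*u^2 - 84*u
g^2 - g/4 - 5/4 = (g - 5/4)*(g + 1)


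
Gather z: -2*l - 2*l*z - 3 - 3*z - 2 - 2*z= -2*l + z*(-2*l - 5) - 5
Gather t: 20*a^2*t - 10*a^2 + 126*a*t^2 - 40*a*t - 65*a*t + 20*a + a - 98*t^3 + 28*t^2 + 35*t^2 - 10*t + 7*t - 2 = -10*a^2 + 21*a - 98*t^3 + t^2*(126*a + 63) + t*(20*a^2 - 105*a - 3) - 2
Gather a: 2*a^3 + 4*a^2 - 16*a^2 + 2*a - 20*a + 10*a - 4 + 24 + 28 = 2*a^3 - 12*a^2 - 8*a + 48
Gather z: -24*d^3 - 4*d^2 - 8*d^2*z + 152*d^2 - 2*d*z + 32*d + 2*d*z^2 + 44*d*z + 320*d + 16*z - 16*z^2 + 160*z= -24*d^3 + 148*d^2 + 352*d + z^2*(2*d - 16) + z*(-8*d^2 + 42*d + 176)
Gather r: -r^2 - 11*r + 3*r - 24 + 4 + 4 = -r^2 - 8*r - 16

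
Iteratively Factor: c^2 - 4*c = (c)*(c - 4)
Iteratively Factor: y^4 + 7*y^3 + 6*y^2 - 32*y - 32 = (y + 4)*(y^3 + 3*y^2 - 6*y - 8) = (y - 2)*(y + 4)*(y^2 + 5*y + 4) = (y - 2)*(y + 4)^2*(y + 1)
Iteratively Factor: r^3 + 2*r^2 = (r)*(r^2 + 2*r) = r*(r + 2)*(r)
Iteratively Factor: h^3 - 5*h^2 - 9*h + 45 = (h + 3)*(h^2 - 8*h + 15) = (h - 3)*(h + 3)*(h - 5)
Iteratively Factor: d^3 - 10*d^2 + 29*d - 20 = (d - 1)*(d^2 - 9*d + 20) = (d - 4)*(d - 1)*(d - 5)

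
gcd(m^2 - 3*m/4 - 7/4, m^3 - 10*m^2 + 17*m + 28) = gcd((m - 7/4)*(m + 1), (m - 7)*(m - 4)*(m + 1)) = m + 1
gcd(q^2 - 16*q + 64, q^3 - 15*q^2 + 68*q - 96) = q - 8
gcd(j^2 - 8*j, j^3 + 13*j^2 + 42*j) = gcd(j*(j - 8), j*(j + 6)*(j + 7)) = j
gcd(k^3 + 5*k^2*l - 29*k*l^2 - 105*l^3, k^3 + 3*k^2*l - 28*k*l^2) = k + 7*l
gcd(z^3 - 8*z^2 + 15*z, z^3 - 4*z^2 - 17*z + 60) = z^2 - 8*z + 15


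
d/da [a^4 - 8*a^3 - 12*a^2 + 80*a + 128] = 4*a^3 - 24*a^2 - 24*a + 80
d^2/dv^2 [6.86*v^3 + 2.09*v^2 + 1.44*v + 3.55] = 41.16*v + 4.18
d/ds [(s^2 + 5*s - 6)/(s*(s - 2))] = (-7*s^2 + 12*s - 12)/(s^2*(s^2 - 4*s + 4))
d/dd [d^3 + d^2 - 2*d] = 3*d^2 + 2*d - 2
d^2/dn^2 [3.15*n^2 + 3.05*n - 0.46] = 6.30000000000000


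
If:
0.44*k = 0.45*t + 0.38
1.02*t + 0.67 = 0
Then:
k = 0.19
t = -0.66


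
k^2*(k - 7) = k^3 - 7*k^2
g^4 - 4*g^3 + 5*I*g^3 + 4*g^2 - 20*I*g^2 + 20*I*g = g*(g - 2)^2*(g + 5*I)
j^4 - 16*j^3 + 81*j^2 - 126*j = j*(j - 7)*(j - 6)*(j - 3)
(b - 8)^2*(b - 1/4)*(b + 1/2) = b^4 - 63*b^3/4 + 479*b^2/8 + 18*b - 8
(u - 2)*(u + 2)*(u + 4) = u^3 + 4*u^2 - 4*u - 16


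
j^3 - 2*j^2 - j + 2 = (j - 2)*(j - 1)*(j + 1)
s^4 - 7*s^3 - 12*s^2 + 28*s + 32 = (s - 8)*(s - 2)*(s + 1)*(s + 2)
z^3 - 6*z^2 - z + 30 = (z - 5)*(z - 3)*(z + 2)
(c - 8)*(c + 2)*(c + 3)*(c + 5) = c^4 + 2*c^3 - 49*c^2 - 218*c - 240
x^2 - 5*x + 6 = (x - 3)*(x - 2)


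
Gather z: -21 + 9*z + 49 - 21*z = 28 - 12*z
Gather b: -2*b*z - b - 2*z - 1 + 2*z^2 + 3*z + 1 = b*(-2*z - 1) + 2*z^2 + z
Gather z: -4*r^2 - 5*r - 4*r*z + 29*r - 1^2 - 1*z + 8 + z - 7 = -4*r^2 - 4*r*z + 24*r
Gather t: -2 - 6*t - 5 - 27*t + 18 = 11 - 33*t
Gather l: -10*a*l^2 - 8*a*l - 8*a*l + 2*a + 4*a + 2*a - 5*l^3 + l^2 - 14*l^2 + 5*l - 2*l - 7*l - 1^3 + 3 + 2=8*a - 5*l^3 + l^2*(-10*a - 13) + l*(-16*a - 4) + 4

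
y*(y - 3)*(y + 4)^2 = y^4 + 5*y^3 - 8*y^2 - 48*y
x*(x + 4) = x^2 + 4*x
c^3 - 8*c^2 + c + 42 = (c - 7)*(c - 3)*(c + 2)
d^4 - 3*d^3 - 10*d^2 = d^2*(d - 5)*(d + 2)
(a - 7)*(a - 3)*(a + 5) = a^3 - 5*a^2 - 29*a + 105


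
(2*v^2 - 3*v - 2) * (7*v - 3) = 14*v^3 - 27*v^2 - 5*v + 6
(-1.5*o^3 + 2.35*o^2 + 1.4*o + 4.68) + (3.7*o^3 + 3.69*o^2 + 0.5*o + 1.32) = 2.2*o^3 + 6.04*o^2 + 1.9*o + 6.0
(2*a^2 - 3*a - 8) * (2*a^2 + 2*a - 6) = 4*a^4 - 2*a^3 - 34*a^2 + 2*a + 48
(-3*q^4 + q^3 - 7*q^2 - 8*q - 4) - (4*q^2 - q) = -3*q^4 + q^3 - 11*q^2 - 7*q - 4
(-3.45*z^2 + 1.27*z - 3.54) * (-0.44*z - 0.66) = 1.518*z^3 + 1.7182*z^2 + 0.7194*z + 2.3364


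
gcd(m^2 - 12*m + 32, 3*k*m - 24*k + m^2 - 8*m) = m - 8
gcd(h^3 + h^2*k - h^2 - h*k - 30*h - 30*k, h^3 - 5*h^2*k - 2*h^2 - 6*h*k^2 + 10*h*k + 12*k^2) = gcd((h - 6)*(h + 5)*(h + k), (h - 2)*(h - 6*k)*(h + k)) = h + k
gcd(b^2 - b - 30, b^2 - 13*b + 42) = b - 6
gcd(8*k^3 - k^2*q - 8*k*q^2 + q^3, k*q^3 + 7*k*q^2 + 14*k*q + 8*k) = 1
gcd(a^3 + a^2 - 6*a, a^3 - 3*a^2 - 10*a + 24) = a^2 + a - 6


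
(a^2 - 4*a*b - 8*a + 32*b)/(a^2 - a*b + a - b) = (a^2 - 4*a*b - 8*a + 32*b)/(a^2 - a*b + a - b)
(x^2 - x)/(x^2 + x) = (x - 1)/(x + 1)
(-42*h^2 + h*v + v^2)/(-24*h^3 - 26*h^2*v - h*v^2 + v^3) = (7*h + v)/(4*h^2 + 5*h*v + v^2)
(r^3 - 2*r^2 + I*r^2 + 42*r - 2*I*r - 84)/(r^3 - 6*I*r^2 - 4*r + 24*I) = (r + 7*I)/(r + 2)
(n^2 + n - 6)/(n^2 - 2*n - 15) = (n - 2)/(n - 5)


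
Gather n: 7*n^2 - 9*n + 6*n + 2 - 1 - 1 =7*n^2 - 3*n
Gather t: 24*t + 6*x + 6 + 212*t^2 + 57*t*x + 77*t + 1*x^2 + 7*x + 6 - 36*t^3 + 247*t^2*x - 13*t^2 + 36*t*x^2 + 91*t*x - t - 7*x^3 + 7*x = -36*t^3 + t^2*(247*x + 199) + t*(36*x^2 + 148*x + 100) - 7*x^3 + x^2 + 20*x + 12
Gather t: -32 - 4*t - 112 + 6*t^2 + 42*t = 6*t^2 + 38*t - 144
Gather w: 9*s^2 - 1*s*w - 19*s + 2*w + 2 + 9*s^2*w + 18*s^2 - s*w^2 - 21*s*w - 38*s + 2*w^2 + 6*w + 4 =27*s^2 - 57*s + w^2*(2 - s) + w*(9*s^2 - 22*s + 8) + 6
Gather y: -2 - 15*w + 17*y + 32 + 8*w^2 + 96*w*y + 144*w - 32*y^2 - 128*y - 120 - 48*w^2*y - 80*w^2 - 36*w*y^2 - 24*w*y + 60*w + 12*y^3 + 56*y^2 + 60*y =-72*w^2 + 189*w + 12*y^3 + y^2*(24 - 36*w) + y*(-48*w^2 + 72*w - 51) - 90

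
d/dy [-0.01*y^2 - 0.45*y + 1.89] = -0.02*y - 0.45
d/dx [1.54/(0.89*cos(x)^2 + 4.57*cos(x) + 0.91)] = (2.7412*cos(x) + 7.0378)*sin(x)/(0.89*cos(x)^2 + 4.57*cos(x) + 0.91)^2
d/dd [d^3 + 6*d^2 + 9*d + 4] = 3*d^2 + 12*d + 9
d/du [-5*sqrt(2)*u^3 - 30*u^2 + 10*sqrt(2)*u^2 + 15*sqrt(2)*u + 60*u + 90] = -15*sqrt(2)*u^2 - 60*u + 20*sqrt(2)*u + 15*sqrt(2) + 60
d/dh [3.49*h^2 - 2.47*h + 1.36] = 6.98*h - 2.47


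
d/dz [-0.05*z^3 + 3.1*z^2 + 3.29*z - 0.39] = -0.15*z^2 + 6.2*z + 3.29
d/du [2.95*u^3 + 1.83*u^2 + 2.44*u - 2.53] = 8.85*u^2 + 3.66*u + 2.44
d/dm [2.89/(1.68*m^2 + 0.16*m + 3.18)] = (-9.7104*m - 0.4624)/(1.68*m^2 + 0.16*m + 3.18)^2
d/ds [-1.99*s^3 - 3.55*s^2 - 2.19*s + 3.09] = -5.97*s^2 - 7.1*s - 2.19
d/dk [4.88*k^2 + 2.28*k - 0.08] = 9.76*k + 2.28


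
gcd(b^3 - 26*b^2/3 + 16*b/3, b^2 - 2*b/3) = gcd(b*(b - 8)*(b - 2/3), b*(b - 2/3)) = b^2 - 2*b/3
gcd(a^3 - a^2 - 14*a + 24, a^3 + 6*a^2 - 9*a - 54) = a - 3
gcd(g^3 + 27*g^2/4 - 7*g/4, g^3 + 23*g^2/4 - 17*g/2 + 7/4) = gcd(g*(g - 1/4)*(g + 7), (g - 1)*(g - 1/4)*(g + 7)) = g^2 + 27*g/4 - 7/4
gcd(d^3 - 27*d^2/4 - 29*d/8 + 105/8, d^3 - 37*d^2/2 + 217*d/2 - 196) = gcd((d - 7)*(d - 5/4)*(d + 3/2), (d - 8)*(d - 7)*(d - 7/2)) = d - 7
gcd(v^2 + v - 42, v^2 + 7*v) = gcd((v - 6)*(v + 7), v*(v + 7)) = v + 7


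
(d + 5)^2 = d^2 + 10*d + 25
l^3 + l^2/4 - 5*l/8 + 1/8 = (l - 1/2)*(l - 1/4)*(l + 1)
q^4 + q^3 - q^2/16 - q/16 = q*(q - 1/4)*(q + 1/4)*(q + 1)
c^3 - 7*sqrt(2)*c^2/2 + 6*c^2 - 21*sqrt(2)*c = c*(c + 6)*(c - 7*sqrt(2)/2)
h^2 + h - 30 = (h - 5)*(h + 6)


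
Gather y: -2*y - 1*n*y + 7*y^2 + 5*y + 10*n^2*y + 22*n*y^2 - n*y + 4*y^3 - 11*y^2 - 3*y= 4*y^3 + y^2*(22*n - 4) + y*(10*n^2 - 2*n)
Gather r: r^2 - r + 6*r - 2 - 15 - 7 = r^2 + 5*r - 24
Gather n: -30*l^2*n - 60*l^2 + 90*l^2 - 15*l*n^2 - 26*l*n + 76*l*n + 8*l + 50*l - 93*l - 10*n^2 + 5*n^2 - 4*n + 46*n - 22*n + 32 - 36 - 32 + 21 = 30*l^2 - 35*l + n^2*(-15*l - 5) + n*(-30*l^2 + 50*l + 20) - 15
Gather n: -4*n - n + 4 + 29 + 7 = 40 - 5*n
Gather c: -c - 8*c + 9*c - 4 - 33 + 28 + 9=0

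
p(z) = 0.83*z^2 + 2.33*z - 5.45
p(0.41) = -4.36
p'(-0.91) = 0.82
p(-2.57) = -5.96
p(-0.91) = -6.88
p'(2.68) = 6.78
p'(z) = 1.66*z + 2.33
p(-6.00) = 10.45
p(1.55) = 0.16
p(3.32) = 11.43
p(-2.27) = -6.46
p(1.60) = 0.40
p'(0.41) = 3.01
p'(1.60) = 4.99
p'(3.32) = 7.84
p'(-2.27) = -1.44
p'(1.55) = 4.90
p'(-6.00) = -7.63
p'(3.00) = 7.31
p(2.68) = 6.76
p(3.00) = 9.01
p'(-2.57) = -1.94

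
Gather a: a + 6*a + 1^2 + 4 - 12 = 7*a - 7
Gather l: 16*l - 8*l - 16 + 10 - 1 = 8*l - 7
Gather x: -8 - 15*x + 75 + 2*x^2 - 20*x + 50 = 2*x^2 - 35*x + 117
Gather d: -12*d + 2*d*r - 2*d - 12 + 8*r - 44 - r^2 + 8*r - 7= d*(2*r - 14) - r^2 + 16*r - 63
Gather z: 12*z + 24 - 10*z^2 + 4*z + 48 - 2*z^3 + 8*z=-2*z^3 - 10*z^2 + 24*z + 72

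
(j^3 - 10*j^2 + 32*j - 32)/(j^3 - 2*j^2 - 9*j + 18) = (j^2 - 8*j + 16)/(j^2 - 9)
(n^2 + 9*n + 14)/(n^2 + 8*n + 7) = (n + 2)/(n + 1)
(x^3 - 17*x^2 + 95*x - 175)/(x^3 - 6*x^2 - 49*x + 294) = (x^2 - 10*x + 25)/(x^2 + x - 42)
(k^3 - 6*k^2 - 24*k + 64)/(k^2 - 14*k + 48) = (k^2 + 2*k - 8)/(k - 6)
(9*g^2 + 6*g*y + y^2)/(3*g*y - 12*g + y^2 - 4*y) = (3*g + y)/(y - 4)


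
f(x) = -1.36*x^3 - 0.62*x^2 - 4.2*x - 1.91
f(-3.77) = 77.98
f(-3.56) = 66.54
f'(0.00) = -4.20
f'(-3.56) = -51.49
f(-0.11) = -1.45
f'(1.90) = -21.28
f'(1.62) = -16.92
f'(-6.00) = -143.64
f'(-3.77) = -57.51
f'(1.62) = -16.92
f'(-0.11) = -4.11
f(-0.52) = 0.30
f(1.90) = -21.46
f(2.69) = -44.17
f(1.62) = -16.12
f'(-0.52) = -4.66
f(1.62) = -16.12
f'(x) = -4.08*x^2 - 1.24*x - 4.2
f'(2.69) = -37.06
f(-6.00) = 294.73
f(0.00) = -1.91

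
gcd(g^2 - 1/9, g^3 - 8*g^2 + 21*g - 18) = 1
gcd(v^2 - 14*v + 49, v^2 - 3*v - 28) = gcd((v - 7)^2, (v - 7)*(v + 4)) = v - 7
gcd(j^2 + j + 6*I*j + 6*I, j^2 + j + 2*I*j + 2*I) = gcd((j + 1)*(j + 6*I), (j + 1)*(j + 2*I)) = j + 1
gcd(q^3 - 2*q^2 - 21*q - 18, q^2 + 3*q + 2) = q + 1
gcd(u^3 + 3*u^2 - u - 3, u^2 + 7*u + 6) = u + 1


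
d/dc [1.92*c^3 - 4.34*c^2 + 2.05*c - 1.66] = 5.76*c^2 - 8.68*c + 2.05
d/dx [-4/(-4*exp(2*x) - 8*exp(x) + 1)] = -32*(exp(x) + 1)*exp(x)/(4*exp(2*x) + 8*exp(x) - 1)^2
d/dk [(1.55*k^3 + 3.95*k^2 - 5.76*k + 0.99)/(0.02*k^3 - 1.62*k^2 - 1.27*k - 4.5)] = (1.38777878078145e-17*k^5 - 2.59*k^4 - 3.7066*k^3 - 35.3321*k^2 - 32.3424*k + 27.1773)/(0.0004*k^6 - 0.0648*k^5 + 2.5736*k^4 + 3.9348*k^3 + 16.1929*k^2 + 11.43*k + 20.25)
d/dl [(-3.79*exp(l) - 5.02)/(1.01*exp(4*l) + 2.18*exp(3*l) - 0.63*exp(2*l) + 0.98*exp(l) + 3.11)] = (11.4837*exp(4*l) + 36.8052*exp(3*l) + 30.4431*exp(2*l) - 6.3252*exp(l) - 6.8673)*exp(l)/(1.0201*exp(8*l) + 4.4036*exp(7*l) + 3.4798*exp(6*l) - 0.7672*exp(5*l) + 10.9519*exp(4*l) + 12.3248*exp(3*l) - 2.9582*exp(2*l) + 6.0956*exp(l) + 9.6721)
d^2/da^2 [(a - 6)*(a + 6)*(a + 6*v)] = 6*a + 12*v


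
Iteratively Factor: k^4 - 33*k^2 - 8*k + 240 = (k + 4)*(k^3 - 4*k^2 - 17*k + 60) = (k + 4)^2*(k^2 - 8*k + 15) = (k - 3)*(k + 4)^2*(k - 5)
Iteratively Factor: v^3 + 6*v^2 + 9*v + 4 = (v + 1)*(v^2 + 5*v + 4) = (v + 1)*(v + 4)*(v + 1)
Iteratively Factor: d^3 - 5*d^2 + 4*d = (d - 4)*(d^2 - d) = (d - 4)*(d - 1)*(d)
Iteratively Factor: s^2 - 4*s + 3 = (s - 1)*(s - 3)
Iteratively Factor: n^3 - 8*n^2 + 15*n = (n - 3)*(n^2 - 5*n) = (n - 5)*(n - 3)*(n)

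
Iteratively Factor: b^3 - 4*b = (b - 2)*(b^2 + 2*b) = b*(b - 2)*(b + 2)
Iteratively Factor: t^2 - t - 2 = (t - 2)*(t + 1)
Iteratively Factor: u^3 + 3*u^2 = (u + 3)*(u^2) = u*(u + 3)*(u)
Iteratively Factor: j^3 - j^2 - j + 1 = (j - 1)*(j^2 - 1) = (j - 1)*(j + 1)*(j - 1)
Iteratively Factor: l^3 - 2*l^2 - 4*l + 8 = (l + 2)*(l^2 - 4*l + 4) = (l - 2)*(l + 2)*(l - 2)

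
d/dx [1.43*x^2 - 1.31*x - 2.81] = 2.86*x - 1.31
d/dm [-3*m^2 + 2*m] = 2 - 6*m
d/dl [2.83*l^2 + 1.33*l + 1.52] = 5.66*l + 1.33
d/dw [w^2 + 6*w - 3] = 2*w + 6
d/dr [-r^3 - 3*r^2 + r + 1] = -3*r^2 - 6*r + 1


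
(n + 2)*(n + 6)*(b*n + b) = b*n^3 + 9*b*n^2 + 20*b*n + 12*b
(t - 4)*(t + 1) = t^2 - 3*t - 4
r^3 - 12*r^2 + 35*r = r*(r - 7)*(r - 5)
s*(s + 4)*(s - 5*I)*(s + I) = s^4 + 4*s^3 - 4*I*s^3 + 5*s^2 - 16*I*s^2 + 20*s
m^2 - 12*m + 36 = (m - 6)^2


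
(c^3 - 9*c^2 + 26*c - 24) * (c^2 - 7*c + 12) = c^5 - 16*c^4 + 101*c^3 - 314*c^2 + 480*c - 288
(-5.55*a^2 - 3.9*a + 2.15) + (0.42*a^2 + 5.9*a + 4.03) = -5.13*a^2 + 2.0*a + 6.18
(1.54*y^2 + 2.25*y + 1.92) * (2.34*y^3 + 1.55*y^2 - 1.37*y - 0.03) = 3.6036*y^5 + 7.652*y^4 + 5.8705*y^3 - 0.1527*y^2 - 2.6979*y - 0.0576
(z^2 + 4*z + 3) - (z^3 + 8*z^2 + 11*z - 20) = -z^3 - 7*z^2 - 7*z + 23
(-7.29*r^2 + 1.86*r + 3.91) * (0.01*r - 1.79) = -0.0729*r^3 + 13.0677*r^2 - 3.2903*r - 6.9989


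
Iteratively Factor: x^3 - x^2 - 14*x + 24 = (x - 3)*(x^2 + 2*x - 8) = (x - 3)*(x + 4)*(x - 2)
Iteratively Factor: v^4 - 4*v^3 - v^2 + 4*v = (v)*(v^3 - 4*v^2 - v + 4) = v*(v + 1)*(v^2 - 5*v + 4) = v*(v - 4)*(v + 1)*(v - 1)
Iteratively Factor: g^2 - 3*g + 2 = (g - 1)*(g - 2)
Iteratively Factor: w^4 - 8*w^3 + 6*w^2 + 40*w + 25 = (w + 1)*(w^3 - 9*w^2 + 15*w + 25) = (w - 5)*(w + 1)*(w^2 - 4*w - 5) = (w - 5)*(w + 1)^2*(w - 5)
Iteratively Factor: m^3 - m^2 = (m)*(m^2 - m) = m^2*(m - 1)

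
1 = 1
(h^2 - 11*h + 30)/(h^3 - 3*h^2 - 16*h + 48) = (h^2 - 11*h + 30)/(h^3 - 3*h^2 - 16*h + 48)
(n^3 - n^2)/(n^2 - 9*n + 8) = n^2/(n - 8)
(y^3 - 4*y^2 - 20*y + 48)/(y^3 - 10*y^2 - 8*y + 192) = (y - 2)/(y - 8)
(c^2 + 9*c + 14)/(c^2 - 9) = (c^2 + 9*c + 14)/(c^2 - 9)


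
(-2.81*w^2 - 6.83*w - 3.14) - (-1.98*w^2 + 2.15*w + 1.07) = -0.83*w^2 - 8.98*w - 4.21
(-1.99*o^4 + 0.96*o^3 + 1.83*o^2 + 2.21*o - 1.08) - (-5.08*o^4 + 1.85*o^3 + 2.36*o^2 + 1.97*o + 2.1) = 3.09*o^4 - 0.89*o^3 - 0.53*o^2 + 0.24*o - 3.18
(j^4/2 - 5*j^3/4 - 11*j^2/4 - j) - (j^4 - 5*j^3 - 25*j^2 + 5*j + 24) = -j^4/2 + 15*j^3/4 + 89*j^2/4 - 6*j - 24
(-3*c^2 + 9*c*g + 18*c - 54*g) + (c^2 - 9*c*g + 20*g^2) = -2*c^2 + 18*c + 20*g^2 - 54*g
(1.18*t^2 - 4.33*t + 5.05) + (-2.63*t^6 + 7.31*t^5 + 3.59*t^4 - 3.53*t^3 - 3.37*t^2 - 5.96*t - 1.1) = -2.63*t^6 + 7.31*t^5 + 3.59*t^4 - 3.53*t^3 - 2.19*t^2 - 10.29*t + 3.95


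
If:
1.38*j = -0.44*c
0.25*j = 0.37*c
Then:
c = 0.00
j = 0.00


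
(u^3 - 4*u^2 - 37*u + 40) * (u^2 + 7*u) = u^5 + 3*u^4 - 65*u^3 - 219*u^2 + 280*u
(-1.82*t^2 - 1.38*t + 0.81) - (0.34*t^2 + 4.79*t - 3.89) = -2.16*t^2 - 6.17*t + 4.7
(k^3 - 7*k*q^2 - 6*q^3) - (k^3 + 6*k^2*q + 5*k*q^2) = -6*k^2*q - 12*k*q^2 - 6*q^3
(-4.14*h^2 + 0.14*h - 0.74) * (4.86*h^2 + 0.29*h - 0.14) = -20.1204*h^4 - 0.5202*h^3 - 2.9762*h^2 - 0.2342*h + 0.1036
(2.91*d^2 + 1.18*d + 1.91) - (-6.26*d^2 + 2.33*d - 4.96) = 9.17*d^2 - 1.15*d + 6.87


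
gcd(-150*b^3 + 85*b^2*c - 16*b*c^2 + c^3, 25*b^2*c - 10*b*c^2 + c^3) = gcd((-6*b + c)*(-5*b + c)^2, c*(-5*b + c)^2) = 25*b^2 - 10*b*c + c^2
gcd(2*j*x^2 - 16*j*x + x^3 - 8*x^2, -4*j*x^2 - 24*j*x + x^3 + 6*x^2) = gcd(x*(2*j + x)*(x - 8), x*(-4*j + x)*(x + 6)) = x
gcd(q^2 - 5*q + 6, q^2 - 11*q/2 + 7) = q - 2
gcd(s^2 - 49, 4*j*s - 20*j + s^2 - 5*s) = 1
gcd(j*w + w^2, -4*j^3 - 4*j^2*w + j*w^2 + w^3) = j + w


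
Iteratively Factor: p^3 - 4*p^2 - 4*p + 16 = (p + 2)*(p^2 - 6*p + 8) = (p - 2)*(p + 2)*(p - 4)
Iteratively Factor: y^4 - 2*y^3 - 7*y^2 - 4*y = (y - 4)*(y^3 + 2*y^2 + y) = (y - 4)*(y + 1)*(y^2 + y) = y*(y - 4)*(y + 1)*(y + 1)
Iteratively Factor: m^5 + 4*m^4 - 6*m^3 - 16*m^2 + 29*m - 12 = (m - 1)*(m^4 + 5*m^3 - m^2 - 17*m + 12) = (m - 1)*(m + 3)*(m^3 + 2*m^2 - 7*m + 4) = (m - 1)*(m + 3)*(m + 4)*(m^2 - 2*m + 1) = (m - 1)^2*(m + 3)*(m + 4)*(m - 1)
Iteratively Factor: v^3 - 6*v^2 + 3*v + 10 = (v - 5)*(v^2 - v - 2) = (v - 5)*(v + 1)*(v - 2)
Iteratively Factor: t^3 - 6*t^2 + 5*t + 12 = (t - 3)*(t^2 - 3*t - 4) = (t - 3)*(t + 1)*(t - 4)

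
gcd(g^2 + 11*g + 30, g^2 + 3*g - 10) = g + 5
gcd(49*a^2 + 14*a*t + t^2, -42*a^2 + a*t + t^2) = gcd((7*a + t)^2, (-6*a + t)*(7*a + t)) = 7*a + t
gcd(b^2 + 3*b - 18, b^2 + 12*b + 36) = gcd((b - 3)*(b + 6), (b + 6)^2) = b + 6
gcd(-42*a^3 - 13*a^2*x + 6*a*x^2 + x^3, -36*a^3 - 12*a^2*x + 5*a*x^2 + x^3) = -6*a^2 - a*x + x^2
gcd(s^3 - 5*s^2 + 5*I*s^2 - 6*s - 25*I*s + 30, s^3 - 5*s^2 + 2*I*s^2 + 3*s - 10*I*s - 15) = s^2 + s*(-5 + 3*I) - 15*I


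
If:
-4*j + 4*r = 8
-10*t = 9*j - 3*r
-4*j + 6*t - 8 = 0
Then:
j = -11/19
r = 27/19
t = 18/19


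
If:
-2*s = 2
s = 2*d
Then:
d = -1/2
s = -1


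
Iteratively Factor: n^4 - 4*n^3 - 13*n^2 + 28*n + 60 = (n + 2)*(n^3 - 6*n^2 - n + 30) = (n - 3)*(n + 2)*(n^2 - 3*n - 10) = (n - 3)*(n + 2)^2*(n - 5)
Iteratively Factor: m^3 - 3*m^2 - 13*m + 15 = (m + 3)*(m^2 - 6*m + 5) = (m - 1)*(m + 3)*(m - 5)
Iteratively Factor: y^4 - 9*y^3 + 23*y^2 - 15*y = (y - 5)*(y^3 - 4*y^2 + 3*y) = (y - 5)*(y - 3)*(y^2 - y) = (y - 5)*(y - 3)*(y - 1)*(y)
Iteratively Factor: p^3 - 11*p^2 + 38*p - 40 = (p - 2)*(p^2 - 9*p + 20) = (p - 5)*(p - 2)*(p - 4)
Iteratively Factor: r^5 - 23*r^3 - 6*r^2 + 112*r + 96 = (r - 4)*(r^4 + 4*r^3 - 7*r^2 - 34*r - 24) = (r - 4)*(r - 3)*(r^3 + 7*r^2 + 14*r + 8) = (r - 4)*(r - 3)*(r + 4)*(r^2 + 3*r + 2) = (r - 4)*(r - 3)*(r + 2)*(r + 4)*(r + 1)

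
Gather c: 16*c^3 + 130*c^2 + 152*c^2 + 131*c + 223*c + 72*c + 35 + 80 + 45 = 16*c^3 + 282*c^2 + 426*c + 160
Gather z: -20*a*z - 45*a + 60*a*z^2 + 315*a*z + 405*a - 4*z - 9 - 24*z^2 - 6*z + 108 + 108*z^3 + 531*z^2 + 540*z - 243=360*a + 108*z^3 + z^2*(60*a + 507) + z*(295*a + 530) - 144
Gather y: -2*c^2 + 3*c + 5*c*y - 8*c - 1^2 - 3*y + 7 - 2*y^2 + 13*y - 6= -2*c^2 - 5*c - 2*y^2 + y*(5*c + 10)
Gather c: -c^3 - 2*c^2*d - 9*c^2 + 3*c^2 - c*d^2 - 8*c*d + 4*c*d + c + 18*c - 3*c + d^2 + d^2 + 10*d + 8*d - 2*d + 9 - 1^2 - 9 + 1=-c^3 + c^2*(-2*d - 6) + c*(-d^2 - 4*d + 16) + 2*d^2 + 16*d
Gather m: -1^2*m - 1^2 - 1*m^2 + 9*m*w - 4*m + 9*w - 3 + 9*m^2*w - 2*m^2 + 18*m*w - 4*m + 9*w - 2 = m^2*(9*w - 3) + m*(27*w - 9) + 18*w - 6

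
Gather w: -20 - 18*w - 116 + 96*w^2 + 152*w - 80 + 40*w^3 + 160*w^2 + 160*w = 40*w^3 + 256*w^2 + 294*w - 216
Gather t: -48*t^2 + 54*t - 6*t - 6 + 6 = -48*t^2 + 48*t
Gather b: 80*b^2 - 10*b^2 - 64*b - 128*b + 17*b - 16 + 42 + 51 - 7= 70*b^2 - 175*b + 70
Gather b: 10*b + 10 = 10*b + 10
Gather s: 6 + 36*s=36*s + 6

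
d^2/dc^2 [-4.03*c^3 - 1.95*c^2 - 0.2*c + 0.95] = -24.18*c - 3.9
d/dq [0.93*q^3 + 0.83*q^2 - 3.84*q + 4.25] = 2.79*q^2 + 1.66*q - 3.84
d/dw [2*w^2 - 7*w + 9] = 4*w - 7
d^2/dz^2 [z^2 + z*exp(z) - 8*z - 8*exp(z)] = z*exp(z) - 6*exp(z) + 2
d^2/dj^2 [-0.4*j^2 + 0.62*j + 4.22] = -0.800000000000000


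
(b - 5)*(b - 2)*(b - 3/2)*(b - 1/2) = b^4 - 9*b^3 + 99*b^2/4 - 101*b/4 + 15/2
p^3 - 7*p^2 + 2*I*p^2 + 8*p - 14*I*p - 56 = (p - 7)*(p - 2*I)*(p + 4*I)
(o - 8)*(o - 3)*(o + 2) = o^3 - 9*o^2 + 2*o + 48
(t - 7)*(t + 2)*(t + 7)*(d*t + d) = d*t^4 + 3*d*t^3 - 47*d*t^2 - 147*d*t - 98*d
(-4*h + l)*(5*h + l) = -20*h^2 + h*l + l^2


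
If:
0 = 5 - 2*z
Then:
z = 5/2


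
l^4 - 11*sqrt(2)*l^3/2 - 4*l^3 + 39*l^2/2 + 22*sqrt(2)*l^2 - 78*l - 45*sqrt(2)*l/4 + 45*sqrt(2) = (l - 4)*(l - 5*sqrt(2)/2)*(l - 3*sqrt(2)/2)^2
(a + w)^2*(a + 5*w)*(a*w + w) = a^4*w + 7*a^3*w^2 + a^3*w + 11*a^2*w^3 + 7*a^2*w^2 + 5*a*w^4 + 11*a*w^3 + 5*w^4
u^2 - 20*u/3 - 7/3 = (u - 7)*(u + 1/3)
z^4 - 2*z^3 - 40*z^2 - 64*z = z*(z - 8)*(z + 2)*(z + 4)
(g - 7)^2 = g^2 - 14*g + 49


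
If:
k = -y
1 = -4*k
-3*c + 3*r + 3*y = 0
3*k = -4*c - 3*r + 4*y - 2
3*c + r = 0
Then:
No Solution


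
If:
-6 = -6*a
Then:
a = 1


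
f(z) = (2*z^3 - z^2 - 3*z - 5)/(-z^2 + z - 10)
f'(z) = (2*z - 1)*(2*z^3 - z^2 - 3*z - 5)/(-z^2 + z - 10)^2 + (6*z^2 - 2*z - 3)/(-z^2 + z - 10)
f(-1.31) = 0.56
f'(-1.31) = -0.61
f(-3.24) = 3.11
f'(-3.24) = -1.82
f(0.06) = 0.52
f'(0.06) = 0.36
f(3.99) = -4.29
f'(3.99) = -2.49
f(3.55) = -3.21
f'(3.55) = -2.41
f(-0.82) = 0.38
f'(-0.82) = -0.15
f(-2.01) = 1.20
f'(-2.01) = -1.20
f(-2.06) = 1.26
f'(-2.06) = -1.23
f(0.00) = 0.50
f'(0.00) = 0.35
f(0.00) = 0.50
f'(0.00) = 0.35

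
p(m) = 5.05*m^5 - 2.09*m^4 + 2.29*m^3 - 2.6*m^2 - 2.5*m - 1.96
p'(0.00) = -2.50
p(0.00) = -1.96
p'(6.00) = 31131.86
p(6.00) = 36944.24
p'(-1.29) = 103.51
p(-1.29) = -31.81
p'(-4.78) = 14274.11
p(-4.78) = -13992.35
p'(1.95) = 316.58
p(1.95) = 112.42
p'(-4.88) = 15477.95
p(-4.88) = -15479.35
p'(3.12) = 2186.90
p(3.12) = 1329.45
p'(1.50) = 104.77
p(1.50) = 23.94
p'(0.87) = 7.14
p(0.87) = -3.28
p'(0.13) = -3.07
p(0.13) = -2.32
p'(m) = 25.25*m^4 - 8.36*m^3 + 6.87*m^2 - 5.2*m - 2.5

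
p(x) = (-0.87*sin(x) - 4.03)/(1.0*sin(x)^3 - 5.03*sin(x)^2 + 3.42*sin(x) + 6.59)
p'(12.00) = 2.70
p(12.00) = -1.13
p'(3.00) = -0.05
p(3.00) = -0.60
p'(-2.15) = -174.48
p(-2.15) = 8.66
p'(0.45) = -0.14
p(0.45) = -0.61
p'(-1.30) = 2.74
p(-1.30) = 1.41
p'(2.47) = 0.22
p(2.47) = -0.65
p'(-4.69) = 0.01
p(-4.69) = -0.82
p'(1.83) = 0.15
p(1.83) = -0.80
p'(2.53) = 0.20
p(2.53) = -0.64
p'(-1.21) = 5.40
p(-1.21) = 1.76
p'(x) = (-0.87*sin(x) - 4.03)*(-3.0*sin(x)^2*cos(x) + 10.06*sin(x)*cos(x) - 3.42*cos(x))/(1.0*sin(x)^3 - 5.03*sin(x)^2 + 3.42*sin(x) + 6.59)^2 - 0.87*cos(x)/(1.0*sin(x)^3 - 5.03*sin(x)^2 + 3.42*sin(x) + 6.59) = (1.74*sin(x)^3 + 7.7139*sin(x)^2 - 40.5418*sin(x) + 8.0493)*cos(x)/(1.0*sin(x)^6 - 10.06*sin(x)^5 + 32.1409*sin(x)^4 - 21.2252*sin(x)^3 - 54.599*sin(x)^2 + 45.0756*sin(x) + 43.4281)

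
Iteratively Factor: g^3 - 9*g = (g - 3)*(g^2 + 3*g) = g*(g - 3)*(g + 3)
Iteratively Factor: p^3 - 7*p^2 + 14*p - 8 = (p - 4)*(p^2 - 3*p + 2) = (p - 4)*(p - 2)*(p - 1)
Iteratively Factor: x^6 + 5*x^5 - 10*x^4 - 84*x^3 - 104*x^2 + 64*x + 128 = (x + 2)*(x^5 + 3*x^4 - 16*x^3 - 52*x^2 + 64) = (x + 2)*(x + 4)*(x^4 - x^3 - 12*x^2 - 4*x + 16) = (x + 2)^2*(x + 4)*(x^3 - 3*x^2 - 6*x + 8) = (x - 4)*(x + 2)^2*(x + 4)*(x^2 + x - 2) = (x - 4)*(x - 1)*(x + 2)^2*(x + 4)*(x + 2)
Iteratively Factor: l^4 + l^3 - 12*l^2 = (l)*(l^3 + l^2 - 12*l) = l*(l - 3)*(l^2 + 4*l) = l*(l - 3)*(l + 4)*(l)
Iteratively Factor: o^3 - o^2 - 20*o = (o + 4)*(o^2 - 5*o) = o*(o + 4)*(o - 5)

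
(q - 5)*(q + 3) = q^2 - 2*q - 15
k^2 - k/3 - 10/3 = (k - 2)*(k + 5/3)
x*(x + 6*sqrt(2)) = x^2 + 6*sqrt(2)*x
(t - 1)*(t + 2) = t^2 + t - 2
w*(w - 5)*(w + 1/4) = w^3 - 19*w^2/4 - 5*w/4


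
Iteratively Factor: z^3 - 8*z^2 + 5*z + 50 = (z + 2)*(z^2 - 10*z + 25) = (z - 5)*(z + 2)*(z - 5)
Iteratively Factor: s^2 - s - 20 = (s - 5)*(s + 4)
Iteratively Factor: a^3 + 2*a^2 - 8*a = (a - 2)*(a^2 + 4*a) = (a - 2)*(a + 4)*(a)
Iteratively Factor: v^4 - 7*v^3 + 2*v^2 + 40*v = (v - 5)*(v^3 - 2*v^2 - 8*v) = (v - 5)*(v + 2)*(v^2 - 4*v) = v*(v - 5)*(v + 2)*(v - 4)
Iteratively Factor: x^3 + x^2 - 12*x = (x + 4)*(x^2 - 3*x) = (x - 3)*(x + 4)*(x)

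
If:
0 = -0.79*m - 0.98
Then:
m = -1.24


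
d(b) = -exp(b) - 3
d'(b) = -exp(b)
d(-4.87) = -3.01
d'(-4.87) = -0.01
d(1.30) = -6.67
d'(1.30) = -3.67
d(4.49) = -92.12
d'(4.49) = -89.12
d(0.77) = -5.16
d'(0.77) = -2.16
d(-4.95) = -3.01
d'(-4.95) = -0.01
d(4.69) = -111.85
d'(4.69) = -108.85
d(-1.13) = -3.32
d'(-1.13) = -0.32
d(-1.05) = -3.35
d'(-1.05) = -0.35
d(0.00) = -4.00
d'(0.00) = -1.00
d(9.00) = -8106.08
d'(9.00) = -8103.08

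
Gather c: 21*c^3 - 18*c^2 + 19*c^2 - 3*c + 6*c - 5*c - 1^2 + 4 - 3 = 21*c^3 + c^2 - 2*c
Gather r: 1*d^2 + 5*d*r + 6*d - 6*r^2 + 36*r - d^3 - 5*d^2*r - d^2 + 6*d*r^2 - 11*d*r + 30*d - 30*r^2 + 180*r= -d^3 + 36*d + r^2*(6*d - 36) + r*(-5*d^2 - 6*d + 216)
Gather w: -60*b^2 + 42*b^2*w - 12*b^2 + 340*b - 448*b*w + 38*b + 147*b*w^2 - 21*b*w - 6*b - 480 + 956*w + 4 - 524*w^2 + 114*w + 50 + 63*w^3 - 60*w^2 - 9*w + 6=-72*b^2 + 372*b + 63*w^3 + w^2*(147*b - 584) + w*(42*b^2 - 469*b + 1061) - 420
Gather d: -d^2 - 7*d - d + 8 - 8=-d^2 - 8*d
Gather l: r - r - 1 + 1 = 0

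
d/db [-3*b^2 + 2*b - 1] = 2 - 6*b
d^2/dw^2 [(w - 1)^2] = 2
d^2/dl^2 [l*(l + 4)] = 2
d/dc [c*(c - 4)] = 2*c - 4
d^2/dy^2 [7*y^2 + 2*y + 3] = 14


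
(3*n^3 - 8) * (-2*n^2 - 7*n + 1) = -6*n^5 - 21*n^4 + 3*n^3 + 16*n^2 + 56*n - 8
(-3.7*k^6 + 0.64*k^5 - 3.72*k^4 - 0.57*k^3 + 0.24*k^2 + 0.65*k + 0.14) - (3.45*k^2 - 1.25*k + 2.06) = -3.7*k^6 + 0.64*k^5 - 3.72*k^4 - 0.57*k^3 - 3.21*k^2 + 1.9*k - 1.92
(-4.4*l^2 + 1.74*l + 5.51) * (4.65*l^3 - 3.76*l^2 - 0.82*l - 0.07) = -20.46*l^5 + 24.635*l^4 + 22.6871*l^3 - 21.8364*l^2 - 4.64*l - 0.3857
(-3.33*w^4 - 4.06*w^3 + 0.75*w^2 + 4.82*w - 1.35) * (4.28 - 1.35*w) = 4.4955*w^5 - 8.7714*w^4 - 18.3893*w^3 - 3.297*w^2 + 22.4521*w - 5.778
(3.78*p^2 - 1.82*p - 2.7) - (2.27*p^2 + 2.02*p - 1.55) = 1.51*p^2 - 3.84*p - 1.15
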